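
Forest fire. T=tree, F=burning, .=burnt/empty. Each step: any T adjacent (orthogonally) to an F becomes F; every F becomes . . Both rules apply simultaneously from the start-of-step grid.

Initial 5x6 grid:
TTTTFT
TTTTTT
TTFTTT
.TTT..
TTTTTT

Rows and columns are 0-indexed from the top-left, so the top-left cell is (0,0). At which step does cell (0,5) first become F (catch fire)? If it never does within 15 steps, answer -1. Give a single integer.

Step 1: cell (0,5)='F' (+7 fires, +2 burnt)
  -> target ignites at step 1
Step 2: cell (0,5)='.' (+9 fires, +7 burnt)
Step 3: cell (0,5)='.' (+5 fires, +9 burnt)
Step 4: cell (0,5)='.' (+3 fires, +5 burnt)
Step 5: cell (0,5)='.' (+1 fires, +3 burnt)
Step 6: cell (0,5)='.' (+0 fires, +1 burnt)
  fire out at step 6

1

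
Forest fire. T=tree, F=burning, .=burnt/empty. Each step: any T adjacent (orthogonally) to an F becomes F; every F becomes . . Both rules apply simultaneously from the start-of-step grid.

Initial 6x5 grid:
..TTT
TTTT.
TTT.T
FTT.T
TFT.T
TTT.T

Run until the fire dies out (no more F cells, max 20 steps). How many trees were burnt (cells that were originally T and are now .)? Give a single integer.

Answer: 17

Derivation:
Step 1: +5 fires, +2 burnt (F count now 5)
Step 2: +5 fires, +5 burnt (F count now 5)
Step 3: +2 fires, +5 burnt (F count now 2)
Step 4: +1 fires, +2 burnt (F count now 1)
Step 5: +2 fires, +1 burnt (F count now 2)
Step 6: +1 fires, +2 burnt (F count now 1)
Step 7: +1 fires, +1 burnt (F count now 1)
Step 8: +0 fires, +1 burnt (F count now 0)
Fire out after step 8
Initially T: 21, now '.': 26
Total burnt (originally-T cells now '.'): 17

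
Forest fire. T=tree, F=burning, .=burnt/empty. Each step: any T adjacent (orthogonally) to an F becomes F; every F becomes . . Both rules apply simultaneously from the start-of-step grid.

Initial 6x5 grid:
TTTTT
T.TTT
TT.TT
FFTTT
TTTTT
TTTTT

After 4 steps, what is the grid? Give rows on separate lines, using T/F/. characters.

Step 1: 5 trees catch fire, 2 burn out
  TTTTT
  T.TTT
  FF.TT
  ..FTT
  FFTTT
  TTTTT
Step 2: 5 trees catch fire, 5 burn out
  TTTTT
  F.TTT
  ...TT
  ...FT
  ..FTT
  FFTTT
Step 3: 5 trees catch fire, 5 burn out
  FTTTT
  ..TTT
  ...FT
  ....F
  ...FT
  ..FTT
Step 4: 5 trees catch fire, 5 burn out
  .FTTT
  ..TFT
  ....F
  .....
  ....F
  ...FT

.FTTT
..TFT
....F
.....
....F
...FT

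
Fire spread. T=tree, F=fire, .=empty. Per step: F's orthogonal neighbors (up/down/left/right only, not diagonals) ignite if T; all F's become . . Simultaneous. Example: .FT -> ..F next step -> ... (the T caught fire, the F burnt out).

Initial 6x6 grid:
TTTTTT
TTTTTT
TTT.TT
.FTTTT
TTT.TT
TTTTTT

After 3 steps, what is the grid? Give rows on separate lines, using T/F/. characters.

Step 1: 3 trees catch fire, 1 burn out
  TTTTTT
  TTTTTT
  TFT.TT
  ..FTTT
  TFT.TT
  TTTTTT
Step 2: 7 trees catch fire, 3 burn out
  TTTTTT
  TFTTTT
  F.F.TT
  ...FTT
  F.F.TT
  TFTTTT
Step 3: 6 trees catch fire, 7 burn out
  TFTTTT
  F.FTTT
  ....TT
  ....FT
  ....TT
  F.FTTT

TFTTTT
F.FTTT
....TT
....FT
....TT
F.FTTT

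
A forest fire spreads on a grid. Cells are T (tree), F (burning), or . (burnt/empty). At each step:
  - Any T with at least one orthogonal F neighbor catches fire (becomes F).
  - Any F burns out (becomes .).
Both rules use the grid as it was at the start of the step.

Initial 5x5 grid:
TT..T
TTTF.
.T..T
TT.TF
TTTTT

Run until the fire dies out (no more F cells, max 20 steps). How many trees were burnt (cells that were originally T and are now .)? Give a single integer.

Step 1: +4 fires, +2 burnt (F count now 4)
Step 2: +2 fires, +4 burnt (F count now 2)
Step 3: +4 fires, +2 burnt (F count now 4)
Step 4: +3 fires, +4 burnt (F count now 3)
Step 5: +2 fires, +3 burnt (F count now 2)
Step 6: +0 fires, +2 burnt (F count now 0)
Fire out after step 6
Initially T: 16, now '.': 24
Total burnt (originally-T cells now '.'): 15

Answer: 15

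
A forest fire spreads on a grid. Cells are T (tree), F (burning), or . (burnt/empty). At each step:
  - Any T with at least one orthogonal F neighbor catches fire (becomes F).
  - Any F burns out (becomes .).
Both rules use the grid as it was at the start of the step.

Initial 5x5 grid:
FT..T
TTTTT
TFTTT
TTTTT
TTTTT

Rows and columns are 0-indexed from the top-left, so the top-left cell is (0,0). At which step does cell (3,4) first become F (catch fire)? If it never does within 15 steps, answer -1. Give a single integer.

Step 1: cell (3,4)='T' (+6 fires, +2 burnt)
Step 2: cell (3,4)='T' (+5 fires, +6 burnt)
Step 3: cell (3,4)='T' (+5 fires, +5 burnt)
Step 4: cell (3,4)='F' (+3 fires, +5 burnt)
  -> target ignites at step 4
Step 5: cell (3,4)='.' (+2 fires, +3 burnt)
Step 6: cell (3,4)='.' (+0 fires, +2 burnt)
  fire out at step 6

4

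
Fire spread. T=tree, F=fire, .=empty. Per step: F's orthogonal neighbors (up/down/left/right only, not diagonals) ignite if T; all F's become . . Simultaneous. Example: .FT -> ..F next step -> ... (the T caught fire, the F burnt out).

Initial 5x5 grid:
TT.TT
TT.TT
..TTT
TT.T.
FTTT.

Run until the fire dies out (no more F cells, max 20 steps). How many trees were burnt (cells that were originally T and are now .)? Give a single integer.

Step 1: +2 fires, +1 burnt (F count now 2)
Step 2: +2 fires, +2 burnt (F count now 2)
Step 3: +1 fires, +2 burnt (F count now 1)
Step 4: +1 fires, +1 burnt (F count now 1)
Step 5: +1 fires, +1 burnt (F count now 1)
Step 6: +3 fires, +1 burnt (F count now 3)
Step 7: +2 fires, +3 burnt (F count now 2)
Step 8: +1 fires, +2 burnt (F count now 1)
Step 9: +0 fires, +1 burnt (F count now 0)
Fire out after step 9
Initially T: 17, now '.': 21
Total burnt (originally-T cells now '.'): 13

Answer: 13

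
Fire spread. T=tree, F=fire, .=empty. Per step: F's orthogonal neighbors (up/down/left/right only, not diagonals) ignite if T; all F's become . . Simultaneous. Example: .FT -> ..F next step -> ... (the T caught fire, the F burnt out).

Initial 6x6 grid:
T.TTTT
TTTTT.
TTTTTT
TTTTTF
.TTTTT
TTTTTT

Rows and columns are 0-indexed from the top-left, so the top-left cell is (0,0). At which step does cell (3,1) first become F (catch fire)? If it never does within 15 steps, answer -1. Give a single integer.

Step 1: cell (3,1)='T' (+3 fires, +1 burnt)
Step 2: cell (3,1)='T' (+4 fires, +3 burnt)
Step 3: cell (3,1)='T' (+5 fires, +4 burnt)
Step 4: cell (3,1)='F' (+6 fires, +5 burnt)
  -> target ignites at step 4
Step 5: cell (3,1)='.' (+7 fires, +6 burnt)
Step 6: cell (3,1)='.' (+4 fires, +7 burnt)
Step 7: cell (3,1)='.' (+2 fires, +4 burnt)
Step 8: cell (3,1)='.' (+1 fires, +2 burnt)
Step 9: cell (3,1)='.' (+0 fires, +1 burnt)
  fire out at step 9

4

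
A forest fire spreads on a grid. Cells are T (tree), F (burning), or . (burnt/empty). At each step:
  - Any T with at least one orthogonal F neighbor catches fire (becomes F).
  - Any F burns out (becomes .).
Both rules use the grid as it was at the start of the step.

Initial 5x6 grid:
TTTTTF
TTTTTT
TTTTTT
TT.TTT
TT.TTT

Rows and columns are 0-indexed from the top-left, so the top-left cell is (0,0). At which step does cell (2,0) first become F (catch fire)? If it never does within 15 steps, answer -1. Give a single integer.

Step 1: cell (2,0)='T' (+2 fires, +1 burnt)
Step 2: cell (2,0)='T' (+3 fires, +2 burnt)
Step 3: cell (2,0)='T' (+4 fires, +3 burnt)
Step 4: cell (2,0)='T' (+5 fires, +4 burnt)
Step 5: cell (2,0)='T' (+5 fires, +5 burnt)
Step 6: cell (2,0)='T' (+3 fires, +5 burnt)
Step 7: cell (2,0)='F' (+2 fires, +3 burnt)
  -> target ignites at step 7
Step 8: cell (2,0)='.' (+2 fires, +2 burnt)
Step 9: cell (2,0)='.' (+1 fires, +2 burnt)
Step 10: cell (2,0)='.' (+0 fires, +1 burnt)
  fire out at step 10

7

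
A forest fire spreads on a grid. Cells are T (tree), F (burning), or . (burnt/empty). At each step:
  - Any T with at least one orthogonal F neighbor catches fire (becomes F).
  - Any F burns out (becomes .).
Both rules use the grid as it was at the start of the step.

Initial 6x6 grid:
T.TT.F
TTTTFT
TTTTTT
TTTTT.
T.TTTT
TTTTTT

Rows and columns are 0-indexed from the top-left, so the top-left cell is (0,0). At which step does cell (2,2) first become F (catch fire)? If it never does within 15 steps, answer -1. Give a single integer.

Step 1: cell (2,2)='T' (+3 fires, +2 burnt)
Step 2: cell (2,2)='T' (+5 fires, +3 burnt)
Step 3: cell (2,2)='F' (+5 fires, +5 burnt)
  -> target ignites at step 3
Step 4: cell (2,2)='.' (+6 fires, +5 burnt)
Step 5: cell (2,2)='.' (+6 fires, +6 burnt)
Step 6: cell (2,2)='.' (+2 fires, +6 burnt)
Step 7: cell (2,2)='.' (+2 fires, +2 burnt)
Step 8: cell (2,2)='.' (+1 fires, +2 burnt)
Step 9: cell (2,2)='.' (+0 fires, +1 burnt)
  fire out at step 9

3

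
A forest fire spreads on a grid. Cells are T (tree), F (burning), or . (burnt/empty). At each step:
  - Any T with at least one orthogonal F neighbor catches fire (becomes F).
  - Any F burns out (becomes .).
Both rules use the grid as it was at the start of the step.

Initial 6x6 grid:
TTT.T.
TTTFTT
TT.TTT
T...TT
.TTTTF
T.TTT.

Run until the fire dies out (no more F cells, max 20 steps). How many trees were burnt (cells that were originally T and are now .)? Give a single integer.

Step 1: +5 fires, +2 burnt (F count now 5)
Step 2: +9 fires, +5 burnt (F count now 9)
Step 3: +5 fires, +9 burnt (F count now 5)
Step 4: +4 fires, +5 burnt (F count now 4)
Step 5: +1 fires, +4 burnt (F count now 1)
Step 6: +0 fires, +1 burnt (F count now 0)
Fire out after step 6
Initially T: 25, now '.': 35
Total burnt (originally-T cells now '.'): 24

Answer: 24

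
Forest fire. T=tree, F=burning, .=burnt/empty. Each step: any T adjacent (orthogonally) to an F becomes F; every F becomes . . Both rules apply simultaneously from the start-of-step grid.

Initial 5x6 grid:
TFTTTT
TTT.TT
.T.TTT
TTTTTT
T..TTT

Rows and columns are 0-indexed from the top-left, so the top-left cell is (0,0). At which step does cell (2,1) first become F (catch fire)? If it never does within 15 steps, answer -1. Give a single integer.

Step 1: cell (2,1)='T' (+3 fires, +1 burnt)
Step 2: cell (2,1)='F' (+4 fires, +3 burnt)
  -> target ignites at step 2
Step 3: cell (2,1)='.' (+2 fires, +4 burnt)
Step 4: cell (2,1)='.' (+4 fires, +2 burnt)
Step 5: cell (2,1)='.' (+4 fires, +4 burnt)
Step 6: cell (2,1)='.' (+4 fires, +4 burnt)
Step 7: cell (2,1)='.' (+2 fires, +4 burnt)
Step 8: cell (2,1)='.' (+1 fires, +2 burnt)
Step 9: cell (2,1)='.' (+0 fires, +1 burnt)
  fire out at step 9

2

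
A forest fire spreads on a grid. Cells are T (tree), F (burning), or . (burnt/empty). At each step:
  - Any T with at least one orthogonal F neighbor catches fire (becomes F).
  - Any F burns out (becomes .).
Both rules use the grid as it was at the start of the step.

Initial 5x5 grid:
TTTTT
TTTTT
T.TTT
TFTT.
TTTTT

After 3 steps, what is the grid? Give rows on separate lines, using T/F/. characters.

Step 1: 3 trees catch fire, 1 burn out
  TTTTT
  TTTTT
  T.TTT
  F.FT.
  TFTTT
Step 2: 5 trees catch fire, 3 burn out
  TTTTT
  TTTTT
  F.FTT
  ...F.
  F.FTT
Step 3: 4 trees catch fire, 5 burn out
  TTTTT
  FTFTT
  ...FT
  .....
  ...FT

TTTTT
FTFTT
...FT
.....
...FT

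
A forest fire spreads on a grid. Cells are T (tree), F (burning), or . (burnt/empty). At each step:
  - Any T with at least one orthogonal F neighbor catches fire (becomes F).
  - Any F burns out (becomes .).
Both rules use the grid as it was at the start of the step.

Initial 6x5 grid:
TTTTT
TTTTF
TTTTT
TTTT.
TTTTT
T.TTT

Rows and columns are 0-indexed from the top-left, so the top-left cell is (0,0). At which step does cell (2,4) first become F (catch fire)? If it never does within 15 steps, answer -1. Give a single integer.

Step 1: cell (2,4)='F' (+3 fires, +1 burnt)
  -> target ignites at step 1
Step 2: cell (2,4)='.' (+3 fires, +3 burnt)
Step 3: cell (2,4)='.' (+4 fires, +3 burnt)
Step 4: cell (2,4)='.' (+5 fires, +4 burnt)
Step 5: cell (2,4)='.' (+6 fires, +5 burnt)
Step 6: cell (2,4)='.' (+4 fires, +6 burnt)
Step 7: cell (2,4)='.' (+1 fires, +4 burnt)
Step 8: cell (2,4)='.' (+1 fires, +1 burnt)
Step 9: cell (2,4)='.' (+0 fires, +1 burnt)
  fire out at step 9

1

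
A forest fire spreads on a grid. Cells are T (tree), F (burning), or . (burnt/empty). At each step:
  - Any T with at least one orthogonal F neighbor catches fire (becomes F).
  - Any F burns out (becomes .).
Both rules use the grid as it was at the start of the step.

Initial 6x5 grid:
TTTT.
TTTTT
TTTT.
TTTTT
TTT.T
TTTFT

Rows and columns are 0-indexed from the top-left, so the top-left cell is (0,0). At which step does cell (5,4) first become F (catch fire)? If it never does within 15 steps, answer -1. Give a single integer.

Step 1: cell (5,4)='F' (+2 fires, +1 burnt)
  -> target ignites at step 1
Step 2: cell (5,4)='.' (+3 fires, +2 burnt)
Step 3: cell (5,4)='.' (+4 fires, +3 burnt)
Step 4: cell (5,4)='.' (+4 fires, +4 burnt)
Step 5: cell (5,4)='.' (+4 fires, +4 burnt)
Step 6: cell (5,4)='.' (+4 fires, +4 burnt)
Step 7: cell (5,4)='.' (+4 fires, +4 burnt)
Step 8: cell (5,4)='.' (+1 fires, +4 burnt)
Step 9: cell (5,4)='.' (+0 fires, +1 burnt)
  fire out at step 9

1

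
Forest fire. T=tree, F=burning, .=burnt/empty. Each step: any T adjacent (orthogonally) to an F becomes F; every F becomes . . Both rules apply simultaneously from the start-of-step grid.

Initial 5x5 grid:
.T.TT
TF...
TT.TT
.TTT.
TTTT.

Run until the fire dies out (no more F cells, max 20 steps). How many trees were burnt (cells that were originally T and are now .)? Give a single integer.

Answer: 13

Derivation:
Step 1: +3 fires, +1 burnt (F count now 3)
Step 2: +2 fires, +3 burnt (F count now 2)
Step 3: +2 fires, +2 burnt (F count now 2)
Step 4: +3 fires, +2 burnt (F count now 3)
Step 5: +2 fires, +3 burnt (F count now 2)
Step 6: +1 fires, +2 burnt (F count now 1)
Step 7: +0 fires, +1 burnt (F count now 0)
Fire out after step 7
Initially T: 15, now '.': 23
Total burnt (originally-T cells now '.'): 13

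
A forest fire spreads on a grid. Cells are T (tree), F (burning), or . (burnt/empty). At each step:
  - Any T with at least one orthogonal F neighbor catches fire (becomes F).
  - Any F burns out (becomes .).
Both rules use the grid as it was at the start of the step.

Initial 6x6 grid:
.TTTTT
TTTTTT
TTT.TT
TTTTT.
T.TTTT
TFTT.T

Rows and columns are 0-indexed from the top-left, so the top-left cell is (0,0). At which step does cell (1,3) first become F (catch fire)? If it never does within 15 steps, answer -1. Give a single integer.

Step 1: cell (1,3)='T' (+2 fires, +1 burnt)
Step 2: cell (1,3)='T' (+3 fires, +2 burnt)
Step 3: cell (1,3)='T' (+3 fires, +3 burnt)
Step 4: cell (1,3)='T' (+5 fires, +3 burnt)
Step 5: cell (1,3)='T' (+5 fires, +5 burnt)
Step 6: cell (1,3)='F' (+5 fires, +5 burnt)
  -> target ignites at step 6
Step 7: cell (1,3)='.' (+4 fires, +5 burnt)
Step 8: cell (1,3)='.' (+2 fires, +4 burnt)
Step 9: cell (1,3)='.' (+1 fires, +2 burnt)
Step 10: cell (1,3)='.' (+0 fires, +1 burnt)
  fire out at step 10

6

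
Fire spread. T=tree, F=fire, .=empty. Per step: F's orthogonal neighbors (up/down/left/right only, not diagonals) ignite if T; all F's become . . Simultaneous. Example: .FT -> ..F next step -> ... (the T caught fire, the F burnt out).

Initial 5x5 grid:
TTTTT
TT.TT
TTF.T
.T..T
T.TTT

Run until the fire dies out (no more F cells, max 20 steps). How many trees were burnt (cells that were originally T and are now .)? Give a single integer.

Step 1: +1 fires, +1 burnt (F count now 1)
Step 2: +3 fires, +1 burnt (F count now 3)
Step 3: +2 fires, +3 burnt (F count now 2)
Step 4: +2 fires, +2 burnt (F count now 2)
Step 5: +1 fires, +2 burnt (F count now 1)
Step 6: +2 fires, +1 burnt (F count now 2)
Step 7: +1 fires, +2 burnt (F count now 1)
Step 8: +1 fires, +1 burnt (F count now 1)
Step 9: +1 fires, +1 burnt (F count now 1)
Step 10: +1 fires, +1 burnt (F count now 1)
Step 11: +1 fires, +1 burnt (F count now 1)
Step 12: +1 fires, +1 burnt (F count now 1)
Step 13: +0 fires, +1 burnt (F count now 0)
Fire out after step 13
Initially T: 18, now '.': 24
Total burnt (originally-T cells now '.'): 17

Answer: 17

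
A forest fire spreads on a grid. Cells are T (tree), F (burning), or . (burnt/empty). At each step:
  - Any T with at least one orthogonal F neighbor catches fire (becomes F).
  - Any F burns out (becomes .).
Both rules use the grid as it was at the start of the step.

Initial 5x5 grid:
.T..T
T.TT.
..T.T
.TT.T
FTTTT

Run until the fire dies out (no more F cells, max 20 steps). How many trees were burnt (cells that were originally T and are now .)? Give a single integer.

Step 1: +1 fires, +1 burnt (F count now 1)
Step 2: +2 fires, +1 burnt (F count now 2)
Step 3: +2 fires, +2 burnt (F count now 2)
Step 4: +2 fires, +2 burnt (F count now 2)
Step 5: +2 fires, +2 burnt (F count now 2)
Step 6: +2 fires, +2 burnt (F count now 2)
Step 7: +0 fires, +2 burnt (F count now 0)
Fire out after step 7
Initially T: 14, now '.': 22
Total burnt (originally-T cells now '.'): 11

Answer: 11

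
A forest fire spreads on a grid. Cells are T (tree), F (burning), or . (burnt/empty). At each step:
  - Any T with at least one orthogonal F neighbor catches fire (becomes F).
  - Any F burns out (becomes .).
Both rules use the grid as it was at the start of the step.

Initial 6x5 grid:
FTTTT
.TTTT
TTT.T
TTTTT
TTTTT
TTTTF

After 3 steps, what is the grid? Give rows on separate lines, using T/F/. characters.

Step 1: 3 trees catch fire, 2 burn out
  .FTTT
  .TTTT
  TTT.T
  TTTTT
  TTTTF
  TTTF.
Step 2: 5 trees catch fire, 3 burn out
  ..FTT
  .FTTT
  TTT.T
  TTTTF
  TTTF.
  TTF..
Step 3: 7 trees catch fire, 5 burn out
  ...FT
  ..FTT
  TFT.F
  TTTF.
  TTF..
  TF...

...FT
..FTT
TFT.F
TTTF.
TTF..
TF...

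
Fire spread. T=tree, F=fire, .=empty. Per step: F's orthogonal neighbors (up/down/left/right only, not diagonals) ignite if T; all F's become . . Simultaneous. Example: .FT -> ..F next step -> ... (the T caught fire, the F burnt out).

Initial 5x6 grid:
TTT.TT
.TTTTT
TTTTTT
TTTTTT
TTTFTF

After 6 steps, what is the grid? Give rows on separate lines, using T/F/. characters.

Step 1: 4 trees catch fire, 2 burn out
  TTT.TT
  .TTTTT
  TTTTTT
  TTTFTF
  TTF.F.
Step 2: 5 trees catch fire, 4 burn out
  TTT.TT
  .TTTTT
  TTTFTF
  TTF.F.
  TF....
Step 3: 6 trees catch fire, 5 burn out
  TTT.TT
  .TTFTF
  TTF.F.
  TF....
  F.....
Step 4: 5 trees catch fire, 6 burn out
  TTT.TF
  .TF.F.
  TF....
  F.....
  ......
Step 5: 4 trees catch fire, 5 burn out
  TTF.F.
  .F....
  F.....
  ......
  ......
Step 6: 1 trees catch fire, 4 burn out
  TF....
  ......
  ......
  ......
  ......

TF....
......
......
......
......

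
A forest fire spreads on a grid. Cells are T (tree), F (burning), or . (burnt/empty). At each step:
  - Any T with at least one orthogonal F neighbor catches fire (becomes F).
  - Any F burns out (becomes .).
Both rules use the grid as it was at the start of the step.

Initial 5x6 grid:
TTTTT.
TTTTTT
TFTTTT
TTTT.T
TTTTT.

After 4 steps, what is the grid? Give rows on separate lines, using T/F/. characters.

Step 1: 4 trees catch fire, 1 burn out
  TTTTT.
  TFTTTT
  F.FTTT
  TFTT.T
  TTTTT.
Step 2: 7 trees catch fire, 4 burn out
  TFTTT.
  F.FTTT
  ...FTT
  F.FT.T
  TFTTT.
Step 3: 7 trees catch fire, 7 burn out
  F.FTT.
  ...FTT
  ....FT
  ...F.T
  F.FTT.
Step 4: 4 trees catch fire, 7 burn out
  ...FT.
  ....FT
  .....F
  .....T
  ...FT.

...FT.
....FT
.....F
.....T
...FT.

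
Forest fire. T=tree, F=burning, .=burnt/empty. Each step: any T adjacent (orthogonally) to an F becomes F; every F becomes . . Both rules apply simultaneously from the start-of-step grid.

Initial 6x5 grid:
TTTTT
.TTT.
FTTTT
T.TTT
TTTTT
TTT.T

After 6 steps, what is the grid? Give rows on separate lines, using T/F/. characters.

Step 1: 2 trees catch fire, 1 burn out
  TTTTT
  .TTT.
  .FTTT
  F.TTT
  TTTTT
  TTT.T
Step 2: 3 trees catch fire, 2 burn out
  TTTTT
  .FTT.
  ..FTT
  ..TTT
  FTTTT
  TTT.T
Step 3: 6 trees catch fire, 3 burn out
  TFTTT
  ..FT.
  ...FT
  ..FTT
  .FTTT
  FTT.T
Step 4: 7 trees catch fire, 6 burn out
  F.FTT
  ...F.
  ....F
  ...FT
  ..FTT
  .FT.T
Step 5: 4 trees catch fire, 7 burn out
  ...FT
  .....
  .....
  ....F
  ...FT
  ..F.T
Step 6: 2 trees catch fire, 4 burn out
  ....F
  .....
  .....
  .....
  ....F
  ....T

....F
.....
.....
.....
....F
....T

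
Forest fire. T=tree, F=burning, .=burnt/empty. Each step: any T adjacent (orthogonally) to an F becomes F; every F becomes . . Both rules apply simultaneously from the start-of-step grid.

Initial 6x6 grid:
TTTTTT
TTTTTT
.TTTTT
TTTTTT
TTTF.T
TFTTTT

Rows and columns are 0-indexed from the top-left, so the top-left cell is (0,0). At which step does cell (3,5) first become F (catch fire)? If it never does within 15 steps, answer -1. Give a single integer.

Step 1: cell (3,5)='T' (+6 fires, +2 burnt)
Step 2: cell (3,5)='T' (+6 fires, +6 burnt)
Step 3: cell (3,5)='F' (+7 fires, +6 burnt)
  -> target ignites at step 3
Step 4: cell (3,5)='.' (+6 fires, +7 burnt)
Step 5: cell (3,5)='.' (+5 fires, +6 burnt)
Step 6: cell (3,5)='.' (+2 fires, +5 burnt)
Step 7: cell (3,5)='.' (+0 fires, +2 burnt)
  fire out at step 7

3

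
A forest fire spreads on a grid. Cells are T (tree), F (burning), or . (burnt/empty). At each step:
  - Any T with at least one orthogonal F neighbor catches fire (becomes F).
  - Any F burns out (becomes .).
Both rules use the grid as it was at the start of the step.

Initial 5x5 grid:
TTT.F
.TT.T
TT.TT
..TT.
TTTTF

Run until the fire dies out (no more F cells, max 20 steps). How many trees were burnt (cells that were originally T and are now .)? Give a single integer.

Answer: 9

Derivation:
Step 1: +2 fires, +2 burnt (F count now 2)
Step 2: +3 fires, +2 burnt (F count now 3)
Step 3: +3 fires, +3 burnt (F count now 3)
Step 4: +1 fires, +3 burnt (F count now 1)
Step 5: +0 fires, +1 burnt (F count now 0)
Fire out after step 5
Initially T: 16, now '.': 18
Total burnt (originally-T cells now '.'): 9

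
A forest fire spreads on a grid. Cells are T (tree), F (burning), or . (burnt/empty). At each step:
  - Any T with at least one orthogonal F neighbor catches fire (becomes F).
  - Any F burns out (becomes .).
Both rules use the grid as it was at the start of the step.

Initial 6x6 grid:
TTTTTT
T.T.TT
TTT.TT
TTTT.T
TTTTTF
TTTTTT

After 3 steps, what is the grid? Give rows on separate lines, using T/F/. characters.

Step 1: 3 trees catch fire, 1 burn out
  TTTTTT
  T.T.TT
  TTT.TT
  TTTT.F
  TTTTF.
  TTTTTF
Step 2: 3 trees catch fire, 3 burn out
  TTTTTT
  T.T.TT
  TTT.TF
  TTTT..
  TTTF..
  TTTTF.
Step 3: 5 trees catch fire, 3 burn out
  TTTTTT
  T.T.TF
  TTT.F.
  TTTF..
  TTF...
  TTTF..

TTTTTT
T.T.TF
TTT.F.
TTTF..
TTF...
TTTF..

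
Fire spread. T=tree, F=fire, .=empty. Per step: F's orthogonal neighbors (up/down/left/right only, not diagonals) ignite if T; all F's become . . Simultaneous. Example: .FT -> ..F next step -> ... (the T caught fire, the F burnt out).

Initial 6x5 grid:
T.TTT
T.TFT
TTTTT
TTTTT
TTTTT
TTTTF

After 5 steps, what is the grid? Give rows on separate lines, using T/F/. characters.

Step 1: 6 trees catch fire, 2 burn out
  T.TFT
  T.F.F
  TTTFT
  TTTTT
  TTTTF
  TTTF.
Step 2: 8 trees catch fire, 6 burn out
  T.F.F
  T....
  TTF.F
  TTTFF
  TTTF.
  TTF..
Step 3: 4 trees catch fire, 8 burn out
  T....
  T....
  TF...
  TTF..
  TTF..
  TF...
Step 4: 4 trees catch fire, 4 burn out
  T....
  T....
  F....
  TF...
  TF...
  F....
Step 5: 3 trees catch fire, 4 burn out
  T....
  F....
  .....
  F....
  F....
  .....

T....
F....
.....
F....
F....
.....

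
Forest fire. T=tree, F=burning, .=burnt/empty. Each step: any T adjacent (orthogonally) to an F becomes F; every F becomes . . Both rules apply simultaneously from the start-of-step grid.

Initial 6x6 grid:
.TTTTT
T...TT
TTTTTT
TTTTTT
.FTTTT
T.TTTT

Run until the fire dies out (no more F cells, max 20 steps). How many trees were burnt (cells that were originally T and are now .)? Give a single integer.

Answer: 28

Derivation:
Step 1: +2 fires, +1 burnt (F count now 2)
Step 2: +5 fires, +2 burnt (F count now 5)
Step 3: +5 fires, +5 burnt (F count now 5)
Step 4: +5 fires, +5 burnt (F count now 5)
Step 5: +3 fires, +5 burnt (F count now 3)
Step 6: +2 fires, +3 burnt (F count now 2)
Step 7: +2 fires, +2 burnt (F count now 2)
Step 8: +2 fires, +2 burnt (F count now 2)
Step 9: +1 fires, +2 burnt (F count now 1)
Step 10: +1 fires, +1 burnt (F count now 1)
Step 11: +0 fires, +1 burnt (F count now 0)
Fire out after step 11
Initially T: 29, now '.': 35
Total burnt (originally-T cells now '.'): 28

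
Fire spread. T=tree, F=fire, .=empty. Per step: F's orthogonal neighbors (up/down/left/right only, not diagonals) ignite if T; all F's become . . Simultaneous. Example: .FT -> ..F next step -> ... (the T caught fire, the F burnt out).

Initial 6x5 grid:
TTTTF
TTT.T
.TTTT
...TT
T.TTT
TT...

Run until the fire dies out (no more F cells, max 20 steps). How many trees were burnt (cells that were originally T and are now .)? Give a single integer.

Answer: 17

Derivation:
Step 1: +2 fires, +1 burnt (F count now 2)
Step 2: +2 fires, +2 burnt (F count now 2)
Step 3: +4 fires, +2 burnt (F count now 4)
Step 4: +5 fires, +4 burnt (F count now 5)
Step 5: +3 fires, +5 burnt (F count now 3)
Step 6: +1 fires, +3 burnt (F count now 1)
Step 7: +0 fires, +1 burnt (F count now 0)
Fire out after step 7
Initially T: 20, now '.': 27
Total burnt (originally-T cells now '.'): 17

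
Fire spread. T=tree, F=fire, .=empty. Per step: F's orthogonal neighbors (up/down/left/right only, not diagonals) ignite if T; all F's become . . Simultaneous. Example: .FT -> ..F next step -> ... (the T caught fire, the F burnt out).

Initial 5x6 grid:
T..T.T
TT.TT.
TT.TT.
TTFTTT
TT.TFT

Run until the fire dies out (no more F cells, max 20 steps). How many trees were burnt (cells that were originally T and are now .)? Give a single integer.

Step 1: +5 fires, +2 burnt (F count now 5)
Step 2: +6 fires, +5 burnt (F count now 6)
Step 3: +5 fires, +6 burnt (F count now 5)
Step 4: +2 fires, +5 burnt (F count now 2)
Step 5: +1 fires, +2 burnt (F count now 1)
Step 6: +0 fires, +1 burnt (F count now 0)
Fire out after step 6
Initially T: 20, now '.': 29
Total burnt (originally-T cells now '.'): 19

Answer: 19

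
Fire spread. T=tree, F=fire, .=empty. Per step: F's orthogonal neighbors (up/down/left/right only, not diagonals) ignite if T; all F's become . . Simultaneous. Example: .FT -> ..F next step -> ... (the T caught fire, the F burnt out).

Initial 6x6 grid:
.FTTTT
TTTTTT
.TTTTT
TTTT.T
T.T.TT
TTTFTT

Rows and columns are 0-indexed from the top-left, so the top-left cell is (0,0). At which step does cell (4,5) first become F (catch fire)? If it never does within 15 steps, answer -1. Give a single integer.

Step 1: cell (4,5)='T' (+4 fires, +2 burnt)
Step 2: cell (4,5)='T' (+8 fires, +4 burnt)
Step 3: cell (4,5)='F' (+7 fires, +8 burnt)
  -> target ignites at step 3
Step 4: cell (4,5)='.' (+7 fires, +7 burnt)
Step 5: cell (4,5)='.' (+3 fires, +7 burnt)
Step 6: cell (4,5)='.' (+0 fires, +3 burnt)
  fire out at step 6

3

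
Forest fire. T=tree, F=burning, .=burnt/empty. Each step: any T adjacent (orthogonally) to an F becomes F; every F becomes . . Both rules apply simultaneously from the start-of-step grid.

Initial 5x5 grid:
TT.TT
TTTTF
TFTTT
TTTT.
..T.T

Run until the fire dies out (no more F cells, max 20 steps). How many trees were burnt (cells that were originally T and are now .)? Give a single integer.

Step 1: +7 fires, +2 burnt (F count now 7)
Step 2: +7 fires, +7 burnt (F count now 7)
Step 3: +3 fires, +7 burnt (F count now 3)
Step 4: +0 fires, +3 burnt (F count now 0)
Fire out after step 4
Initially T: 18, now '.': 24
Total burnt (originally-T cells now '.'): 17

Answer: 17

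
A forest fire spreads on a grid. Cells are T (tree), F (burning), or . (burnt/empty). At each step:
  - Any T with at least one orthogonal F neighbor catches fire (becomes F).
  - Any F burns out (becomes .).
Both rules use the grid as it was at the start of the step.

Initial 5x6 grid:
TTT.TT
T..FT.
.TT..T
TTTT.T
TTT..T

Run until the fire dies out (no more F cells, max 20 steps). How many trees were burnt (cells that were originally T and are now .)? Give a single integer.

Step 1: +1 fires, +1 burnt (F count now 1)
Step 2: +1 fires, +1 burnt (F count now 1)
Step 3: +1 fires, +1 burnt (F count now 1)
Step 4: +0 fires, +1 burnt (F count now 0)
Fire out after step 4
Initially T: 19, now '.': 14
Total burnt (originally-T cells now '.'): 3

Answer: 3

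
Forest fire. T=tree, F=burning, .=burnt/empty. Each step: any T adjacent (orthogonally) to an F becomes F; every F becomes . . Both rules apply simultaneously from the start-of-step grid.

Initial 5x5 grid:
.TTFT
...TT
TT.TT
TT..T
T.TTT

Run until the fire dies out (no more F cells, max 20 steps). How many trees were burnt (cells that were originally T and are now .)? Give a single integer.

Step 1: +3 fires, +1 burnt (F count now 3)
Step 2: +3 fires, +3 burnt (F count now 3)
Step 3: +1 fires, +3 burnt (F count now 1)
Step 4: +1 fires, +1 burnt (F count now 1)
Step 5: +1 fires, +1 burnt (F count now 1)
Step 6: +1 fires, +1 burnt (F count now 1)
Step 7: +1 fires, +1 burnt (F count now 1)
Step 8: +0 fires, +1 burnt (F count now 0)
Fire out after step 8
Initially T: 16, now '.': 20
Total burnt (originally-T cells now '.'): 11

Answer: 11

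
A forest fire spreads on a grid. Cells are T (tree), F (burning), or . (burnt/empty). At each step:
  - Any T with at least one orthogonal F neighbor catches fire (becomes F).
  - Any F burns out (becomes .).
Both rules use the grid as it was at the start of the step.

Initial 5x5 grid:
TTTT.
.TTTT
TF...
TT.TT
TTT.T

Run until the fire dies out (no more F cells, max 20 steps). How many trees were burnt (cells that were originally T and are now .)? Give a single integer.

Step 1: +3 fires, +1 burnt (F count now 3)
Step 2: +4 fires, +3 burnt (F count now 4)
Step 3: +5 fires, +4 burnt (F count now 5)
Step 4: +2 fires, +5 burnt (F count now 2)
Step 5: +0 fires, +2 burnt (F count now 0)
Fire out after step 5
Initially T: 17, now '.': 22
Total burnt (originally-T cells now '.'): 14

Answer: 14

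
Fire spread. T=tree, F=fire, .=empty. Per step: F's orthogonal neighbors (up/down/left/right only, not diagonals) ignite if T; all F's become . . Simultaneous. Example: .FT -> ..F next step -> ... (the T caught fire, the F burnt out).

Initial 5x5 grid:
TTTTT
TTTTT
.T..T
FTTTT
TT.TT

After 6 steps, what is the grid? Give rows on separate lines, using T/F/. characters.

Step 1: 2 trees catch fire, 1 burn out
  TTTTT
  TTTTT
  .T..T
  .FTTT
  FT.TT
Step 2: 3 trees catch fire, 2 burn out
  TTTTT
  TTTTT
  .F..T
  ..FTT
  .F.TT
Step 3: 2 trees catch fire, 3 burn out
  TTTTT
  TFTTT
  ....T
  ...FT
  ...TT
Step 4: 5 trees catch fire, 2 burn out
  TFTTT
  F.FTT
  ....T
  ....F
  ...FT
Step 5: 5 trees catch fire, 5 burn out
  F.FTT
  ...FT
  ....F
  .....
  ....F
Step 6: 2 trees catch fire, 5 burn out
  ...FT
  ....F
  .....
  .....
  .....

...FT
....F
.....
.....
.....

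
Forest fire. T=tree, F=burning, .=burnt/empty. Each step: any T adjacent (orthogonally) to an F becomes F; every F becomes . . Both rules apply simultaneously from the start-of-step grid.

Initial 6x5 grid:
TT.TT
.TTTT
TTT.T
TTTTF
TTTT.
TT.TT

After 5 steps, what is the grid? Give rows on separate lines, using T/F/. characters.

Step 1: 2 trees catch fire, 1 burn out
  TT.TT
  .TTTT
  TTT.F
  TTTF.
  TTTT.
  TT.TT
Step 2: 3 trees catch fire, 2 burn out
  TT.TT
  .TTTF
  TTT..
  TTF..
  TTTF.
  TT.TT
Step 3: 6 trees catch fire, 3 burn out
  TT.TF
  .TTF.
  TTF..
  TF...
  TTF..
  TT.FT
Step 4: 6 trees catch fire, 6 burn out
  TT.F.
  .TF..
  TF...
  F....
  TF...
  TT..F
Step 5: 4 trees catch fire, 6 burn out
  TT...
  .F...
  F....
  .....
  F....
  TF...

TT...
.F...
F....
.....
F....
TF...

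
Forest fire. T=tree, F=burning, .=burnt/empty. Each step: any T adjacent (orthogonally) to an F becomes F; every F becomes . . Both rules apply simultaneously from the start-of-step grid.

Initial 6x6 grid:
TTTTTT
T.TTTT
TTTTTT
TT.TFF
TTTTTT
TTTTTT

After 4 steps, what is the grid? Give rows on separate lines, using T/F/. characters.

Step 1: 5 trees catch fire, 2 burn out
  TTTTTT
  T.TTTT
  TTTTFF
  TT.F..
  TTTTFF
  TTTTTT
Step 2: 6 trees catch fire, 5 burn out
  TTTTTT
  T.TTFF
  TTTF..
  TT....
  TTTF..
  TTTTFF
Step 3: 6 trees catch fire, 6 burn out
  TTTTFF
  T.TF..
  TTF...
  TT....
  TTF...
  TTTF..
Step 4: 5 trees catch fire, 6 burn out
  TTTF..
  T.F...
  TF....
  TT....
  TF....
  TTF...

TTTF..
T.F...
TF....
TT....
TF....
TTF...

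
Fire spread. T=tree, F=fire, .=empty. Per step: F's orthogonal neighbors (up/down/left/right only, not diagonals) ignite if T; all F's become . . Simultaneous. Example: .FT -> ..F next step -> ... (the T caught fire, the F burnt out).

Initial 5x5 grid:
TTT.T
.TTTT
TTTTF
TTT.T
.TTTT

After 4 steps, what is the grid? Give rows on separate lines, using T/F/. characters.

Step 1: 3 trees catch fire, 1 burn out
  TTT.T
  .TTTF
  TTTF.
  TTT.F
  .TTTT
Step 2: 4 trees catch fire, 3 burn out
  TTT.F
  .TTF.
  TTF..
  TTT..
  .TTTF
Step 3: 4 trees catch fire, 4 burn out
  TTT..
  .TF..
  TF...
  TTF..
  .TTF.
Step 4: 5 trees catch fire, 4 burn out
  TTF..
  .F...
  F....
  TF...
  .TF..

TTF..
.F...
F....
TF...
.TF..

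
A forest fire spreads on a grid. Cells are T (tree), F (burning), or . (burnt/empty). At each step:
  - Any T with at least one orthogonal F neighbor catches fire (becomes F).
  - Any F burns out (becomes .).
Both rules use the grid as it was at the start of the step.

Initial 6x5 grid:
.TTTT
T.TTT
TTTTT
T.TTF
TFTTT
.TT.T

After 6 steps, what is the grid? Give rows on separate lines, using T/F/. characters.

Step 1: 6 trees catch fire, 2 burn out
  .TTTT
  T.TTT
  TTTTF
  T.TF.
  F.FTF
  .FT.T
Step 2: 7 trees catch fire, 6 burn out
  .TTTT
  T.TTF
  TTTF.
  F.F..
  ...F.
  ..F.F
Step 3: 4 trees catch fire, 7 burn out
  .TTTF
  T.TF.
  FTF..
  .....
  .....
  .....
Step 4: 4 trees catch fire, 4 burn out
  .TTF.
  F.F..
  .F...
  .....
  .....
  .....
Step 5: 1 trees catch fire, 4 burn out
  .TF..
  .....
  .....
  .....
  .....
  .....
Step 6: 1 trees catch fire, 1 burn out
  .F...
  .....
  .....
  .....
  .....
  .....

.F...
.....
.....
.....
.....
.....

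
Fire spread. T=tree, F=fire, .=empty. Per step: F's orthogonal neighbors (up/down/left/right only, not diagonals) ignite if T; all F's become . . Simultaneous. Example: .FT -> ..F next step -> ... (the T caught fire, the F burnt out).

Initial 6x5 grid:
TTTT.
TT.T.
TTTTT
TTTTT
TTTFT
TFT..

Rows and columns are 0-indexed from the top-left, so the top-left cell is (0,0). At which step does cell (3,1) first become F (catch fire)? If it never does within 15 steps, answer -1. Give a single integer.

Step 1: cell (3,1)='T' (+6 fires, +2 burnt)
Step 2: cell (3,1)='F' (+5 fires, +6 burnt)
  -> target ignites at step 2
Step 3: cell (3,1)='.' (+5 fires, +5 burnt)
Step 4: cell (3,1)='.' (+3 fires, +5 burnt)
Step 5: cell (3,1)='.' (+3 fires, +3 burnt)
Step 6: cell (3,1)='.' (+1 fires, +3 burnt)
Step 7: cell (3,1)='.' (+0 fires, +1 burnt)
  fire out at step 7

2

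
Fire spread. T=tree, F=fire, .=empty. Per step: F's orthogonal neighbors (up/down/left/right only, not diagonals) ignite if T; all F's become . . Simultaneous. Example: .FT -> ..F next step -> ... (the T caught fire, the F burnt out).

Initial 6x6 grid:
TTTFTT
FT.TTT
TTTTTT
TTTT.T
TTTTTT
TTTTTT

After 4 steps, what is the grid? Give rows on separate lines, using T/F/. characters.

Step 1: 6 trees catch fire, 2 burn out
  FTF.FT
  .F.FTT
  FTTTTT
  TTTT.T
  TTTTTT
  TTTTTT
Step 2: 6 trees catch fire, 6 burn out
  .F...F
  ....FT
  .FTFTT
  FTTT.T
  TTTTTT
  TTTTTT
Step 3: 6 trees catch fire, 6 burn out
  ......
  .....F
  ..F.FT
  .FTF.T
  FTTTTT
  TTTTTT
Step 4: 5 trees catch fire, 6 burn out
  ......
  ......
  .....F
  ..F..T
  .FTFTT
  FTTTTT

......
......
.....F
..F..T
.FTFTT
FTTTTT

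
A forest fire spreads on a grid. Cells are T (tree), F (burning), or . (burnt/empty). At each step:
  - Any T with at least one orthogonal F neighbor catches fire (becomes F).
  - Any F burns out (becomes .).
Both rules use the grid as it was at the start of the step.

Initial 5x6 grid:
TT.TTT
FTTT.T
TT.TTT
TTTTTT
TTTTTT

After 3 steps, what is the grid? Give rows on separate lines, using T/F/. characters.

Step 1: 3 trees catch fire, 1 burn out
  FT.TTT
  .FTT.T
  FT.TTT
  TTTTTT
  TTTTTT
Step 2: 4 trees catch fire, 3 burn out
  .F.TTT
  ..FT.T
  .F.TTT
  FTTTTT
  TTTTTT
Step 3: 3 trees catch fire, 4 burn out
  ...TTT
  ...F.T
  ...TTT
  .FTTTT
  FTTTTT

...TTT
...F.T
...TTT
.FTTTT
FTTTTT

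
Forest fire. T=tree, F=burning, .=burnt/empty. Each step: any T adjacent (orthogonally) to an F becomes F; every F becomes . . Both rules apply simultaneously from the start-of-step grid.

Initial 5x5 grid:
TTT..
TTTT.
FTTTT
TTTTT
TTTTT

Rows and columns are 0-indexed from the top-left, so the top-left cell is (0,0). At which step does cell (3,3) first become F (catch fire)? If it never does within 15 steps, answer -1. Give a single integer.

Step 1: cell (3,3)='T' (+3 fires, +1 burnt)
Step 2: cell (3,3)='T' (+5 fires, +3 burnt)
Step 3: cell (3,3)='T' (+5 fires, +5 burnt)
Step 4: cell (3,3)='F' (+5 fires, +5 burnt)
  -> target ignites at step 4
Step 5: cell (3,3)='.' (+2 fires, +5 burnt)
Step 6: cell (3,3)='.' (+1 fires, +2 burnt)
Step 7: cell (3,3)='.' (+0 fires, +1 burnt)
  fire out at step 7

4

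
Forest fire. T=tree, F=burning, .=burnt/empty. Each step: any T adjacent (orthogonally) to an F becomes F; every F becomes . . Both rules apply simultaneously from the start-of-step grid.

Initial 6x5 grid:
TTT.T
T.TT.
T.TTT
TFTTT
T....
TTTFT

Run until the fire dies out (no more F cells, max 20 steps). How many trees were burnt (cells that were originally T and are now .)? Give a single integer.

Answer: 19

Derivation:
Step 1: +4 fires, +2 burnt (F count now 4)
Step 2: +5 fires, +4 burnt (F count now 5)
Step 3: +5 fires, +5 burnt (F count now 5)
Step 4: +4 fires, +5 burnt (F count now 4)
Step 5: +1 fires, +4 burnt (F count now 1)
Step 6: +0 fires, +1 burnt (F count now 0)
Fire out after step 6
Initially T: 20, now '.': 29
Total burnt (originally-T cells now '.'): 19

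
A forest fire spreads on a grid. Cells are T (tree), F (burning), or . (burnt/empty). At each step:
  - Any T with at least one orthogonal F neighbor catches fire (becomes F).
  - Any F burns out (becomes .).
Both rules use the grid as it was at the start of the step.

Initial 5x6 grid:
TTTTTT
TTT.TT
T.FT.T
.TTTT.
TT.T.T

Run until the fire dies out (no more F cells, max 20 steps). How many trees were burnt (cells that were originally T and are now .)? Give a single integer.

Answer: 21

Derivation:
Step 1: +3 fires, +1 burnt (F count now 3)
Step 2: +4 fires, +3 burnt (F count now 4)
Step 3: +6 fires, +4 burnt (F count now 6)
Step 4: +4 fires, +6 burnt (F count now 4)
Step 5: +2 fires, +4 burnt (F count now 2)
Step 6: +1 fires, +2 burnt (F count now 1)
Step 7: +1 fires, +1 burnt (F count now 1)
Step 8: +0 fires, +1 burnt (F count now 0)
Fire out after step 8
Initially T: 22, now '.': 29
Total burnt (originally-T cells now '.'): 21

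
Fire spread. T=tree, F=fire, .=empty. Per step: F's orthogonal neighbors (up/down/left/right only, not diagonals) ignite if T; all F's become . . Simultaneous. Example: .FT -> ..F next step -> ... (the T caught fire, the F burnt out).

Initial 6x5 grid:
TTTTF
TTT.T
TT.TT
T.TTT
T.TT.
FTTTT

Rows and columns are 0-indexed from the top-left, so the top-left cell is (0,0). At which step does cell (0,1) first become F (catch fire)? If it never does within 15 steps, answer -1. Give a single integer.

Step 1: cell (0,1)='T' (+4 fires, +2 burnt)
Step 2: cell (0,1)='T' (+4 fires, +4 burnt)
Step 3: cell (0,1)='F' (+7 fires, +4 burnt)
  -> target ignites at step 3
Step 4: cell (0,1)='.' (+8 fires, +7 burnt)
Step 5: cell (0,1)='.' (+0 fires, +8 burnt)
  fire out at step 5

3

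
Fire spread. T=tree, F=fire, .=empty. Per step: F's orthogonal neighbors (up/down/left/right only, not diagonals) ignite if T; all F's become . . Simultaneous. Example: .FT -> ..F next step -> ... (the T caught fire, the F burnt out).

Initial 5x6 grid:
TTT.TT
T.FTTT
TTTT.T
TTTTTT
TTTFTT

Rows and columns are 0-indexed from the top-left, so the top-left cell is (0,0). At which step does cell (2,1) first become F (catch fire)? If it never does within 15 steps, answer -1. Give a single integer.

Step 1: cell (2,1)='T' (+6 fires, +2 burnt)
Step 2: cell (2,1)='F' (+8 fires, +6 burnt)
  -> target ignites at step 2
Step 3: cell (2,1)='.' (+7 fires, +8 burnt)
Step 4: cell (2,1)='.' (+4 fires, +7 burnt)
Step 5: cell (2,1)='.' (+0 fires, +4 burnt)
  fire out at step 5

2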